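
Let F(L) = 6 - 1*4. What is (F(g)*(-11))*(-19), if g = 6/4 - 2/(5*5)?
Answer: 418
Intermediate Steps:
g = 71/50 (g = 6*(1/4) - 2/25 = 3/2 - 2*1/25 = 3/2 - 2/25 = 71/50 ≈ 1.4200)
F(L) = 2 (F(L) = 6 - 4 = 2)
(F(g)*(-11))*(-19) = (2*(-11))*(-19) = -22*(-19) = 418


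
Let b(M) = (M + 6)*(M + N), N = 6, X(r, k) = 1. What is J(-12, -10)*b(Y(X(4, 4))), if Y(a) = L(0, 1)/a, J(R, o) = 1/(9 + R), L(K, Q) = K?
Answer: -12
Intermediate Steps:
Y(a) = 0 (Y(a) = 0/a = 0)
b(M) = (6 + M)² (b(M) = (M + 6)*(M + 6) = (6 + M)*(6 + M) = (6 + M)²)
J(-12, -10)*b(Y(X(4, 4))) = (36 + 0² + 12*0)/(9 - 12) = (36 + 0 + 0)/(-3) = -⅓*36 = -12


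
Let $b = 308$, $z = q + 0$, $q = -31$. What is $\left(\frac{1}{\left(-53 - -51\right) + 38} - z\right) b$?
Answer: $\frac{86009}{9} \approx 9556.6$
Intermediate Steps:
$z = -31$ ($z = -31 + 0 = -31$)
$\left(\frac{1}{\left(-53 - -51\right) + 38} - z\right) b = \left(\frac{1}{\left(-53 - -51\right) + 38} - -31\right) 308 = \left(\frac{1}{\left(-53 + 51\right) + 38} + 31\right) 308 = \left(\frac{1}{-2 + 38} + 31\right) 308 = \left(\frac{1}{36} + 31\right) 308 = \frac{1117}{36} \cdot 308 = \frac{86009}{9}$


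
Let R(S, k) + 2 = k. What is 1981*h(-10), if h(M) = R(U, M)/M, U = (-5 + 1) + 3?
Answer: 11886/5 ≈ 2377.2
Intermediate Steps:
U = -1 (U = -4 + 3 = -1)
R(S, k) = -2 + k
h(M) = (-2 + M)/M
1981*h(-10) = 1981*((-2 - 10)/(-10)) = 1981*(-⅒*(-12)) = 1981*(6/5) = 11886/5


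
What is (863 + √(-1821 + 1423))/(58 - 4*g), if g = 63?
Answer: -863/194 - I*√398/194 ≈ -4.4485 - 0.10283*I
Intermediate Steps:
(863 + √(-1821 + 1423))/(58 - 4*g) = (863 + √(-1821 + 1423))/(58 - 4*63) = (863 + √(-398))/(58 - 252) = (863 + I*√398)/(-194) = (863 + I*√398)*(-1/194) = -863/194 - I*√398/194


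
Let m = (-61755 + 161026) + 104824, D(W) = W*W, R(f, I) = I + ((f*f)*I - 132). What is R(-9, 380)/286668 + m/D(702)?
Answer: 2049950777/3924198252 ≈ 0.52239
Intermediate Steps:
R(f, I) = -132 + I + I*f**2 (R(f, I) = I + (f**2*I - 132) = I + (I*f**2 - 132) = I + (-132 + I*f**2) = -132 + I + I*f**2)
D(W) = W**2
m = 204095 (m = 99271 + 104824 = 204095)
R(-9, 380)/286668 + m/D(702) = (-132 + 380 + 380*(-9)**2)/286668 + 204095/(702**2) = (-132 + 380 + 380*81)*(1/286668) + 204095/492804 = (-132 + 380 + 30780)*(1/286668) + 204095*(1/492804) = 31028*(1/286668) + 204095/492804 = 7757/71667 + 204095/492804 = 2049950777/3924198252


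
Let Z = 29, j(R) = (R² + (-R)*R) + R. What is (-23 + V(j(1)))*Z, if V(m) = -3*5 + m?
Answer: -1073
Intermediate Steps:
j(R) = R (j(R) = (R² - R²) + R = 0 + R = R)
V(m) = -15 + m
(-23 + V(j(1)))*Z = (-23 + (-15 + 1))*29 = (-23 - 14)*29 = -37*29 = -1073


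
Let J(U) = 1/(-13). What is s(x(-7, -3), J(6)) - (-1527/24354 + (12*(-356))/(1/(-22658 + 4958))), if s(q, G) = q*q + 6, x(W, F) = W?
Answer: -613837252201/8118 ≈ -7.5614e+7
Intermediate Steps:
J(U) = -1/13
s(q, G) = 6 + q² (s(q, G) = q² + 6 = 6 + q²)
s(x(-7, -3), J(6)) - (-1527/24354 + (12*(-356))/(1/(-22658 + 4958))) = (6 + (-7)²) - (-1527/24354 + (12*(-356))/(1/(-22658 + 4958))) = (6 + 49) - (-1527*1/24354 - 4272/(1/(-17700))) = 55 - (-509/8118 - 4272/(-1/17700)) = 55 - (-509/8118 - 4272*(-17700)) = 55 - (-509/8118 + 75614400) = 55 - 1*613837698691/8118 = 55 - 613837698691/8118 = -613837252201/8118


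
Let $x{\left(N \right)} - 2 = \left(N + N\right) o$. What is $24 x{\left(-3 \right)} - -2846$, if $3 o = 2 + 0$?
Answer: $2798$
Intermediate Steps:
$o = \frac{2}{3}$ ($o = \frac{2 + 0}{3} = \frac{1}{3} \cdot 2 = \frac{2}{3} \approx 0.66667$)
$x{\left(N \right)} = 2 + \frac{4 N}{3}$ ($x{\left(N \right)} = 2 + \left(N + N\right) \frac{2}{3} = 2 + 2 N \frac{2}{3} = 2 + \frac{4 N}{3}$)
$24 x{\left(-3 \right)} - -2846 = 24 \left(2 + \frac{4}{3} \left(-3\right)\right) - -2846 = 24 \left(2 - 4\right) + 2846 = 24 \left(-2\right) + 2846 = -48 + 2846 = 2798$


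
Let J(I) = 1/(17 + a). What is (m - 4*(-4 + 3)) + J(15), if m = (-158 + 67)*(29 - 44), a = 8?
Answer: 34226/25 ≈ 1369.0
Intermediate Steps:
J(I) = 1/25 (J(I) = 1/(17 + 8) = 1/25)
m = 1365 (m = -91*(-15) = 1365)
(m - 4*(-4 + 3)) + J(15) = (1365 - 4*(-4 + 3)) + 1/25 = (1365 - 4*(-1)) + 1/25 = (1365 + 4) + 1/25 = 1369 + 1/25 = 34226/25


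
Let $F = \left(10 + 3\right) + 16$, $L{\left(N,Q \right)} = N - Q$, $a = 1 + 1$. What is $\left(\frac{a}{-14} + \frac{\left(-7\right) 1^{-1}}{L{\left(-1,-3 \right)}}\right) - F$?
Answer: $- \frac{457}{14} \approx -32.643$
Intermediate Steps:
$a = 2$
$F = 29$ ($F = 13 + 16 = 29$)
$\left(\frac{a}{-14} + \frac{\left(-7\right) 1^{-1}}{L{\left(-1,-3 \right)}}\right) - F = \left(\frac{2}{-14} + \frac{\left(-7\right) 1^{-1}}{-1 - -3}\right) - 29 = \left(2 \left(- \frac{1}{14}\right) + \frac{\left(-7\right) 1}{-1 + 3}\right) - 29 = \left(- \frac{1}{7} - \frac{7}{2}\right) - 29 = - \frac{51}{14} - 29 = - \frac{457}{14}$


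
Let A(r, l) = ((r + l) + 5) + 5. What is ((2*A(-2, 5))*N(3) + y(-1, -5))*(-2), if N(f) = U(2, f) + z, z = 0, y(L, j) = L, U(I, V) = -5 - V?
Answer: 418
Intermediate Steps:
N(f) = -5 - f (N(f) = (-5 - f) + 0 = -5 - f)
A(r, l) = 10 + l + r (A(r, l) = ((l + r) + 5) + 5 = (5 + l + r) + 5 = 10 + l + r)
((2*A(-2, 5))*N(3) + y(-1, -5))*(-2) = ((2*(10 + 5 - 2))*(-5 - 1*3) - 1)*(-2) = ((2*13)*(-5 - 3) - 1)*(-2) = (26*(-8) - 1)*(-2) = (-208 - 1)*(-2) = -209*(-2) = 418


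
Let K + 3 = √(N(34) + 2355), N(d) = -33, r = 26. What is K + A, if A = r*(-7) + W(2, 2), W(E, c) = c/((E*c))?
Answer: -369/2 + 3*√258 ≈ -136.31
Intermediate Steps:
W(E, c) = 1/E (W(E, c) = c*(1/(E*c)) = 1/E)
K = -3 + 3*√258 (K = -3 + √(-33 + 2355) = -3 + √2322 = -3 + 3*√258 ≈ 45.187)
A = -363/2 (A = 26*(-7) + 1/2 = -182 + ½ = -363/2 ≈ -181.50)
K + A = (-3 + 3*√258) - 363/2 = -369/2 + 3*√258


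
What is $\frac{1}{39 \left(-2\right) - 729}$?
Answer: $- \frac{1}{807} \approx -0.0012392$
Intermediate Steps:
$\frac{1}{39 \left(-2\right) - 729} = \frac{1}{-78 - 729} = \frac{1}{-807} = - \frac{1}{807}$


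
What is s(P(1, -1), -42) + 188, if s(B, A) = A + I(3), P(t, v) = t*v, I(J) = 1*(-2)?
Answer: 144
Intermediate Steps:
I(J) = -2
s(B, A) = -2 + A (s(B, A) = A - 2 = -2 + A)
s(P(1, -1), -42) + 188 = (-2 - 42) + 188 = -44 + 188 = 144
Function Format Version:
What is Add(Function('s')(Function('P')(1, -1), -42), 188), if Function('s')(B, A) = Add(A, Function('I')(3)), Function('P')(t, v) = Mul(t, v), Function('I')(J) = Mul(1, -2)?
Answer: 144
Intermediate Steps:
Function('I')(J) = -2
Function('s')(B, A) = Add(-2, A) (Function('s')(B, A) = Add(A, -2) = Add(-2, A))
Add(Function('s')(Function('P')(1, -1), -42), 188) = Add(Add(-2, -42), 188) = Add(-44, 188) = 144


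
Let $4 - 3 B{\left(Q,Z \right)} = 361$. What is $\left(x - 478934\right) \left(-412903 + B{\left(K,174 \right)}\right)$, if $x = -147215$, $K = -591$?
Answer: $258613312278$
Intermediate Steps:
$B{\left(Q,Z \right)} = -119$ ($B{\left(Q,Z \right)} = \frac{4}{3} - \frac{361}{3} = -119$)
$\left(x - 478934\right) \left(-412903 + B{\left(K,174 \right)}\right) = \left(-147215 - 478934\right) \left(-412903 - 119\right) = \left(-626149\right) \left(-413022\right) = 258613312278$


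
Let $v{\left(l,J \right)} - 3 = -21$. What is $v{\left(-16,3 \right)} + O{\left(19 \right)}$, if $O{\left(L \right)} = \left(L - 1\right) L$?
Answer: $324$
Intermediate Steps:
$v{\left(l,J \right)} = -18$ ($v{\left(l,J \right)} = 3 - 21 = -18$)
$O{\left(L \right)} = L \left(-1 + L\right)$ ($O{\left(L \right)} = \left(-1 + L\right) L = L \left(-1 + L\right)$)
$v{\left(-16,3 \right)} + O{\left(19 \right)} = -18 + 19 \left(-1 + 19\right) = -18 + 19 \cdot 18 = -18 + 342 = 324$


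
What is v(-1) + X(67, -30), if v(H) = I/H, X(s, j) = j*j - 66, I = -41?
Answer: 875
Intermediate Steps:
X(s, j) = -66 + j² (X(s, j) = j² - 66 = -66 + j²)
v(H) = -41/H
v(-1) + X(67, -30) = -41/(-1) + (-66 + (-30)²) = -41*(-1) + (-66 + 900) = 41 + 834 = 875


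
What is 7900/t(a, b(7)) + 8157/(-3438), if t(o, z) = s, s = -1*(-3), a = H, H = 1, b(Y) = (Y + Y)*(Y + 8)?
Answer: 1005027/382 ≈ 2631.0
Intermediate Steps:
b(Y) = 2*Y*(8 + Y) (b(Y) = (2*Y)*(8 + Y) = 2*Y*(8 + Y))
a = 1
s = 3
t(o, z) = 3
7900/t(a, b(7)) + 8157/(-3438) = 7900/3 + 8157/(-3438) = 7900*(⅓) + 8157*(-1/3438) = 7900/3 - 2719/1146 = 1005027/382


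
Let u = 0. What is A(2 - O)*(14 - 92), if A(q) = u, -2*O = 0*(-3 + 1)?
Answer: 0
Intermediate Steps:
O = 0 (O = -0*(-3 + 1) = -0*(-2) = -1/2*0 = 0)
A(q) = 0
A(2 - O)*(14 - 92) = 0*(14 - 92) = 0*(-78) = 0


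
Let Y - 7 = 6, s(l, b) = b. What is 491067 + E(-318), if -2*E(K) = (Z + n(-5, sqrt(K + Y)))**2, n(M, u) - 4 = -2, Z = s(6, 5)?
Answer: 982085/2 ≈ 4.9104e+5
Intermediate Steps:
Z = 5
Y = 13 (Y = 7 + 6 = 13)
n(M, u) = 2 (n(M, u) = 4 - 2 = 2)
E(K) = -49/2 (E(K) = -(5 + 2)**2/2 = -1/2*7**2 = -1/2*49 = -49/2)
491067 + E(-318) = 491067 - 49/2 = 982085/2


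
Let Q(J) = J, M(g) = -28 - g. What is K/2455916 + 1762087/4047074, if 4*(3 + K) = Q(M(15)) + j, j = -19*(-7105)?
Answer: 2232032849041/4969636894892 ≈ 0.44913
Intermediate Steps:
j = 134995
K = 33735 (K = -3 + ((-28 - 1*15) + 134995)/4 = -3 + ((-28 - 15) + 134995)/4 = -3 + (-43 + 134995)/4 = -3 + (1/4)*134952 = -3 + 33738 = 33735)
K/2455916 + 1762087/4047074 = 33735/2455916 + 1762087/4047074 = 2232032849041/4969636894892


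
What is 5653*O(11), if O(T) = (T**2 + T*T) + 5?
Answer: 1396291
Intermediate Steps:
O(T) = 5 + 2*T**2 (O(T) = (T**2 + T**2) + 5 = 2*T**2 + 5 = 5 + 2*T**2)
5653*O(11) = 5653*(5 + 2*11**2) = 5653*(5 + 2*121) = 5653*(5 + 242) = 5653*247 = 1396291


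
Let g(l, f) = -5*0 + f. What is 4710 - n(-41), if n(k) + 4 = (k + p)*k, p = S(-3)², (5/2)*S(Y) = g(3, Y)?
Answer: 77301/25 ≈ 3092.0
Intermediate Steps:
g(l, f) = f (g(l, f) = 0 + f = f)
S(Y) = 2*Y/5
p = 36/25 (p = ((⅖)*(-3))² = (-6/5)² = 36/25 ≈ 1.4400)
n(k) = -4 + k*(36/25 + k) (n(k) = -4 + (k + 36/25)*k = -4 + (36/25 + k)*k = -4 + k*(36/25 + k))
4710 - n(-41) = 4710 - (-4 + (-41)² + (36/25)*(-41)) = 4710 - (-4 + 1681 - 1476/25) = 4710 - 1*40449/25 = 4710 - 40449/25 = 77301/25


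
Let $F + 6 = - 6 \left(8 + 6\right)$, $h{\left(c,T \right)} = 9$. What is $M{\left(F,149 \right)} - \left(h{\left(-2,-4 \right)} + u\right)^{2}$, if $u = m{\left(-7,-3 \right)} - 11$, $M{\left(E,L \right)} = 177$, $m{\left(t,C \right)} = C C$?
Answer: $128$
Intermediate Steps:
$m{\left(t,C \right)} = C^{2}$
$F = -90$ ($F = -6 - 6 \left(8 + 6\right) = -6 - 84 = -90$)
$u = -2$ ($u = \left(-3\right)^{2} - 11 = 9 - 11 = -2$)
$M{\left(F,149 \right)} - \left(h{\left(-2,-4 \right)} + u\right)^{2} = 177 - \left(9 - 2\right)^{2} = 177 - 7^{2} = 177 - 49 = 128$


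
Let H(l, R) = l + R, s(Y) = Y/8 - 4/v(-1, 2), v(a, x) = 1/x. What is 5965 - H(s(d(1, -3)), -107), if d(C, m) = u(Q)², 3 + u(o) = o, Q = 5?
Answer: 12159/2 ≈ 6079.5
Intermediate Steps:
u(o) = -3 + o
d(C, m) = 4 (d(C, m) = (-3 + 5)² = 2² = 4)
s(Y) = -8 + Y/8 (s(Y) = Y/8 - 4/(1/2) = Y*(⅛) - 4/½ = Y/8 - 4*2 = Y/8 - 8 = -8 + Y/8)
H(l, R) = R + l
5965 - H(s(d(1, -3)), -107) = 5965 - (-107 + (-8 + (⅛)*4)) = 5965 - (-107 + (-8 + ½)) = 5965 - (-107 - 15/2) = 5965 - 1*(-229/2) = 5965 + 229/2 = 12159/2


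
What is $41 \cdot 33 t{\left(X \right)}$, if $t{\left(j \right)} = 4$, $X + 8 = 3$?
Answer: $5412$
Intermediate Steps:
$X = -5$ ($X = -8 + 3 = -5$)
$41 \cdot 33 t{\left(X \right)} = 41 \cdot 33 \cdot 4 = 1353 \cdot 4 = 5412$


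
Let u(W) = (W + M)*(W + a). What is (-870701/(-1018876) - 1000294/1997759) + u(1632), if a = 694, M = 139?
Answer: 8384800563148219379/2035468698884 ≈ 4.1193e+6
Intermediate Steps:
u(W) = (139 + W)*(694 + W) (u(W) = (W + 139)*(W + 694) = (139 + W)*(694 + W))
(-870701/(-1018876) - 1000294/1997759) + u(1632) = (-870701/(-1018876) - 1000294/1997759) + (96466 + 1632² + 833*1632) = (-870701*(-1/1018876) - 1000294*1/1997759) + (96466 + 2663424 + 1359456) = (870701/1018876 - 1000294/1997759) + 4119346 = 720275209515/2035468698884 + 4119346 = 8384800563148219379/2035468698884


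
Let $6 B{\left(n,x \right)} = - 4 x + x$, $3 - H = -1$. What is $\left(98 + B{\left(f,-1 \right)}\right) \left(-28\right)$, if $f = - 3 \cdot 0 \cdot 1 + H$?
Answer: $-2758$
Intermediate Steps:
$H = 4$ ($H = 3 - -1 = 3 + 1 = 4$)
$f = 4$ ($f = - 3 \cdot 0 \cdot 1 + 4 = \left(-3\right) 0 + 4 = 0 + 4 = 4$)
$B{\left(n,x \right)} = - \frac{x}{2}$ ($B{\left(n,x \right)} = \frac{- 4 x + x}{6} = \frac{\left(-3\right) x}{6} = - \frac{x}{2}$)
$\left(98 + B{\left(f,-1 \right)}\right) \left(-28\right) = \left(98 - - \frac{1}{2}\right) \left(-28\right) = \left(98 + \frac{1}{2}\right) \left(-28\right) = \frac{197}{2} \left(-28\right) = -2758$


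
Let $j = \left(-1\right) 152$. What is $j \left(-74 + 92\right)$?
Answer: $-2736$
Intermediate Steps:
$j = -152$
$j \left(-74 + 92\right) = - 152 \left(-74 + 92\right) = \left(-152\right) 18 = -2736$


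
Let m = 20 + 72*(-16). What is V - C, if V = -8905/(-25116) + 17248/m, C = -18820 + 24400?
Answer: -3059035409/546756 ≈ -5594.9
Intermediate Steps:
C = 5580
m = -1132 (m = 20 - 1152 = -1132)
V = -8136929/546756 (V = -8905/(-25116) + 17248/(-1132) = -8905*(-1/25116) + 17248*(-1/1132) = 685/1932 - 4312/283 = -8136929/546756 ≈ -14.882)
V - C = -8136929/546756 - 1*5580 = -8136929/546756 - 5580 = -3059035409/546756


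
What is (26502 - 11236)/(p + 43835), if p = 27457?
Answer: 7633/35646 ≈ 0.21413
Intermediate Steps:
(26502 - 11236)/(p + 43835) = (26502 - 11236)/(27457 + 43835) = 15266/71292 = 15266*(1/71292) = 7633/35646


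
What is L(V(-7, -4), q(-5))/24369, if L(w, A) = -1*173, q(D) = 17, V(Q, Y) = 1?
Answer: -173/24369 ≈ -0.0070992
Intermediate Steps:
L(w, A) = -173
L(V(-7, -4), q(-5))/24369 = -173/24369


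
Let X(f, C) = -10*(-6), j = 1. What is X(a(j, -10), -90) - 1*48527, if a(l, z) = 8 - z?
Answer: -48467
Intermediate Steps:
X(f, C) = 60
X(a(j, -10), -90) - 1*48527 = 60 - 1*48527 = 60 - 48527 = -48467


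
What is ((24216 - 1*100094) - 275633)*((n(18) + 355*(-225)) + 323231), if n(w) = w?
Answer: -85548638114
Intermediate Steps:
((24216 - 1*100094) - 275633)*((n(18) + 355*(-225)) + 323231) = ((24216 - 1*100094) - 275633)*((18 + 355*(-225)) + 323231) = ((24216 - 100094) - 275633)*((18 - 79875) + 323231) = (-75878 - 275633)*(-79857 + 323231) = -351511*243374 = -85548638114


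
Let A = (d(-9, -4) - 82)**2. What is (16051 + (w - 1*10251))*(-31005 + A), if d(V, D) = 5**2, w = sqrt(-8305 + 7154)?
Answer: -160984800 - 27756*I*sqrt(1151) ≈ -1.6098e+8 - 9.4166e+5*I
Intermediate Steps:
w = I*sqrt(1151) (w = sqrt(-1151) = I*sqrt(1151) ≈ 33.926*I)
d(V, D) = 25
A = 3249 (A = (25 - 82)**2 = (-57)**2 = 3249)
(16051 + (w - 1*10251))*(-31005 + A) = (16051 + (I*sqrt(1151) - 1*10251))*(-31005 + 3249) = (16051 + (I*sqrt(1151) - 10251))*(-27756) = (16051 + (-10251 + I*sqrt(1151)))*(-27756) = (5800 + I*sqrt(1151))*(-27756) = -160984800 - 27756*I*sqrt(1151)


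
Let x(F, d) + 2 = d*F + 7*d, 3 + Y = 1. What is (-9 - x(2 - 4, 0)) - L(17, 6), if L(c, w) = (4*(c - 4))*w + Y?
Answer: -317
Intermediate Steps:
Y = -2 (Y = -3 + 1 = -2)
x(F, d) = -2 + 7*d + F*d (x(F, d) = -2 + (d*F + 7*d) = -2 + (F*d + 7*d) = -2 + (7*d + F*d) = -2 + 7*d + F*d)
L(c, w) = -2 + w*(-16 + 4*c) (L(c, w) = (4*(c - 4))*w - 2 = (4*(-4 + c))*w - 2 = (-16 + 4*c)*w - 2 = w*(-16 + 4*c) - 2 = -2 + w*(-16 + 4*c))
(-9 - x(2 - 4, 0)) - L(17, 6) = (-9 - (-2 + 7*0 + (2 - 4)*0)) - (-2 - 16*6 + 4*17*6) = (-9 - (-2 + 0 - 2*0)) - (-2 - 96 + 408) = (-9 - (-2 + 0 + 0)) - 1*310 = (-9 - 1*(-2)) - 310 = (-9 + 2) - 310 = -7 - 310 = -317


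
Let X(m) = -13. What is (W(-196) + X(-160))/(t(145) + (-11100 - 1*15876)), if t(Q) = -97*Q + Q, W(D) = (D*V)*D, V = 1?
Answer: -4267/4544 ≈ -0.93904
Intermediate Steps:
W(D) = D**2 (W(D) = (D*1)*D = D*D = D**2)
t(Q) = -96*Q
(W(-196) + X(-160))/(t(145) + (-11100 - 1*15876)) = ((-196)**2 - 13)/(-96*145 + (-11100 - 1*15876)) = (38416 - 13)/(-13920 + (-11100 - 15876)) = 38403/(-13920 - 26976) = 38403/(-40896) = 38403*(-1/40896) = -4267/4544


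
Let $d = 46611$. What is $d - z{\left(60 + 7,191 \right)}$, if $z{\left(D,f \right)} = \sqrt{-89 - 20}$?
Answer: $46611 - i \sqrt{109} \approx 46611.0 - 10.44 i$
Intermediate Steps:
$z{\left(D,f \right)} = i \sqrt{109}$ ($z{\left(D,f \right)} = \sqrt{-109} = i \sqrt{109}$)
$d - z{\left(60 + 7,191 \right)} = 46611 - i \sqrt{109}$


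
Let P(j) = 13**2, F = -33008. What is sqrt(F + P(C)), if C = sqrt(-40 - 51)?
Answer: I*sqrt(32839) ≈ 181.22*I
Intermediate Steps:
C = I*sqrt(91) (C = sqrt(-91) = I*sqrt(91) ≈ 9.5394*I)
P(j) = 169
sqrt(F + P(C)) = sqrt(-33008 + 169) = sqrt(-32839) = I*sqrt(32839)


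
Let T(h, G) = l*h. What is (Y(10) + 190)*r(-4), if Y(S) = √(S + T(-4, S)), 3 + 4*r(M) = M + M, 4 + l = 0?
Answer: -1045/2 - 11*√26/4 ≈ -536.52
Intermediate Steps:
l = -4 (l = -4 + 0 = -4)
T(h, G) = -4*h
r(M) = -¾ + M/2 (r(M) = -¾ + (M + M)/4 = -¾ + (2*M)/4 = -¾ + M/2)
Y(S) = √(16 + S) (Y(S) = √(S - 4*(-4)) = √(S + 16) = √(16 + S))
(Y(10) + 190)*r(-4) = (√(16 + 10) + 190)*(-¾ + (½)*(-4)) = (√26 + 190)*(-¾ - 2) = (190 + √26)*(-11/4) = -1045/2 - 11*√26/4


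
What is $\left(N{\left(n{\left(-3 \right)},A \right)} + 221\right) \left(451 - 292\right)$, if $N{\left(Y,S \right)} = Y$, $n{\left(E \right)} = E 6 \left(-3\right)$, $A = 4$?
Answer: $43725$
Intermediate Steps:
$n{\left(E \right)} = - 18 E$ ($n{\left(E \right)} = 6 E \left(-3\right) = - 18 E$)
$\left(N{\left(n{\left(-3 \right)},A \right)} + 221\right) \left(451 - 292\right) = \left(\left(-18\right) \left(-3\right) + 221\right) \left(451 - 292\right) = \left(54 + 221\right) 159 = 275 \cdot 159 = 43725$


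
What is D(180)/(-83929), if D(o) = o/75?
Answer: -12/419645 ≈ -2.8596e-5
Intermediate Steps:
D(o) = o/75 (D(o) = o*(1/75) = o/75)
D(180)/(-83929) = ((1/75)*180)/(-83929) = (12/5)*(-1/83929) = -12/419645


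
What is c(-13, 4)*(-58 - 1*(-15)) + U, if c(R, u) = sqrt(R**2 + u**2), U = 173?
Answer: 173 - 43*sqrt(185) ≈ -411.86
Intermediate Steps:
c(-13, 4)*(-58 - 1*(-15)) + U = sqrt((-13)**2 + 4**2)*(-58 - 1*(-15)) + 173 = sqrt(169 + 16)*(-58 + 15) + 173 = sqrt(185)*(-43) + 173 = -43*sqrt(185) + 173 = 173 - 43*sqrt(185)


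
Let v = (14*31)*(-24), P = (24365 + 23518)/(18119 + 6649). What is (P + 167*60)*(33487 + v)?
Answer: 1908919479751/8256 ≈ 2.3122e+8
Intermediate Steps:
P = 15961/8256 (P = 47883/24768 = 47883*(1/24768) = 15961/8256 ≈ 1.9333)
v = -10416 (v = 434*(-24) = -10416)
(P + 167*60)*(33487 + v) = (15961/8256 + 167*60)*(33487 - 10416) = (15961/8256 + 10020)*23071 = (82741081/8256)*23071 = 1908919479751/8256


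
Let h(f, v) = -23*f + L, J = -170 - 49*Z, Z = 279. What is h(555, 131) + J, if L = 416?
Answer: -26190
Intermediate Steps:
J = -13841 (J = -170 - 49*279 = -170 - 13671 = -13841)
h(f, v) = 416 - 23*f (h(f, v) = -23*f + 416 = 416 - 23*f)
h(555, 131) + J = (416 - 23*555) - 13841 = (416 - 12765) - 13841 = -12349 - 13841 = -26190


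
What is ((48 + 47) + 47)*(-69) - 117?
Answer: -9915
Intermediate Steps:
((48 + 47) + 47)*(-69) - 117 = (95 + 47)*(-69) - 117 = 142*(-69) - 117 = -9798 - 117 = -9915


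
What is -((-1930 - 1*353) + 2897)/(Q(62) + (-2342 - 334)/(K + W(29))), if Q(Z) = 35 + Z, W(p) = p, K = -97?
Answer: -5219/1159 ≈ -4.5030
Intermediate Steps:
-((-1930 - 1*353) + 2897)/(Q(62) + (-2342 - 334)/(K + W(29))) = -((-1930 - 1*353) + 2897)/((35 + 62) + (-2342 - 334)/(-97 + 29)) = -((-1930 - 353) + 2897)/(97 - 2676/(-68)) = -(-2283 + 2897)/(97 - 2676*(-1/68)) = -614/(97 + 669/17) = -614/2318/17 = -614*17/2318 = -1*5219/1159 = -5219/1159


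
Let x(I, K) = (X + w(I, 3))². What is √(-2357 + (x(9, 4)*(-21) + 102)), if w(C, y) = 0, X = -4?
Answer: I*√2591 ≈ 50.902*I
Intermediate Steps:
x(I, K) = 16 (x(I, K) = (-4 + 0)² = (-4)² = 16)
√(-2357 + (x(9, 4)*(-21) + 102)) = √(-2357 + (16*(-21) + 102)) = √(-2357 + (-336 + 102)) = √(-2357 - 234) = √(-2591) = I*√2591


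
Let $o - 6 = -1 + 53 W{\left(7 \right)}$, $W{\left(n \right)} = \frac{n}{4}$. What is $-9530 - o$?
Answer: $- \frac{38511}{4} \approx -9627.8$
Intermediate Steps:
$W{\left(n \right)} = \frac{n}{4}$ ($W{\left(n \right)} = n \frac{1}{4} = \frac{n}{4}$)
$o = \frac{391}{4}$ ($o = 6 - \left(1 - 53 \cdot \frac{1}{4} \cdot 7\right) = 6 + \left(-1 + 53 \cdot \frac{7}{4}\right) = 6 + \left(-1 + \frac{371}{4}\right) = 6 + \frac{367}{4} = \frac{391}{4} \approx 97.75$)
$-9530 - o = -9530 - \frac{391}{4} = - \frac{38511}{4}$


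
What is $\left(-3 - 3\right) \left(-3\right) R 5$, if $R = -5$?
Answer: $-450$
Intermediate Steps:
$\left(-3 - 3\right) \left(-3\right) R 5 = \left(-3 - 3\right) \left(-3\right) \left(-5\right) 5 = \left(-6\right) \left(-3\right) \left(-5\right) 5 = 18 \left(-5\right) 5 = \left(-90\right) 5 = -450$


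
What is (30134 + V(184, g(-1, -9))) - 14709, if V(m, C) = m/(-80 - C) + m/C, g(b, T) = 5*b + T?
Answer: 3559495/231 ≈ 15409.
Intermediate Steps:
g(b, T) = T + 5*b
V(m, C) = m/C + m/(-80 - C)
(30134 + V(184, g(-1, -9))) - 14709 = (30134 + 80*184/((-9 + 5*(-1))*(80 + (-9 + 5*(-1))))) - 14709 = (30134 + 80*184/(-9 - 5*(80 + (-9 - 5)))) - 14709 = (30134 + 80*184/(-14*(80 - 14))) - 14709 = (30134 + 80*184*(-1/14)/66) - 14709 = (30134 + 80*184*(-1/14)*(1/66)) - 14709 = (30134 - 3680/231) - 14709 = 6957274/231 - 14709 = 3559495/231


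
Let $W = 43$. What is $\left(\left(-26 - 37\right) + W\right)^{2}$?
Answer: $400$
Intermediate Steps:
$\left(\left(-26 - 37\right) + W\right)^{2} = \left(\left(-26 - 37\right) + 43\right)^{2} = \left(-63 + 43\right)^{2} = \left(-20\right)^{2} = 400$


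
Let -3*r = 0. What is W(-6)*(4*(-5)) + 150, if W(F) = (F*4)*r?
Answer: 150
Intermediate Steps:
r = 0 (r = -1/3*0 = 0)
W(F) = 0 (W(F) = (F*4)*0 = (4*F)*0 = 0)
W(-6)*(4*(-5)) + 150 = 0*(4*(-5)) + 150 = 0*(-20) + 150 = 0 + 150 = 150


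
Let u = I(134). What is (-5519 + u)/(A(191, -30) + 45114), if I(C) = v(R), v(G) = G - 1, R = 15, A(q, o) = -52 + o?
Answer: -5505/45032 ≈ -0.12225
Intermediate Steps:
v(G) = -1 + G
I(C) = 14 (I(C) = -1 + 15 = 14)
u = 14
(-5519 + u)/(A(191, -30) + 45114) = (-5519 + 14)/((-52 - 30) + 45114) = -5505/(-82 + 45114) = -5505/45032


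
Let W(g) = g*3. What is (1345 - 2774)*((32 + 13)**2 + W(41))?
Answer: -3069492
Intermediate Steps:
W(g) = 3*g
(1345 - 2774)*((32 + 13)**2 + W(41)) = (1345 - 2774)*((32 + 13)**2 + 3*41) = -1429*(45**2 + 123) = -1429*(2025 + 123) = -1429*2148 = -3069492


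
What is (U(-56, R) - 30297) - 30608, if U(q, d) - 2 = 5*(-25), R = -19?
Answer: -61028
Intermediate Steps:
U(q, d) = -123 (U(q, d) = 2 + 5*(-25) = 2 - 125 = -123)
(U(-56, R) - 30297) - 30608 = (-123 - 30297) - 30608 = -30420 - 30608 = -61028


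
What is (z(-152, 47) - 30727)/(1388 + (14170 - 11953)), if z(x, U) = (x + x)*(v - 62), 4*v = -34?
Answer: -1859/721 ≈ -2.5784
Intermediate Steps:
v = -17/2 (v = (1/4)*(-34) = -17/2 ≈ -8.5000)
z(x, U) = -141*x (z(x, U) = (x + x)*(-17/2 - 62) = (2*x)*(-141/2) = -141*x)
(z(-152, 47) - 30727)/(1388 + (14170 - 11953)) = (-141*(-152) - 30727)/(1388 + (14170 - 11953)) = (21432 - 30727)/(1388 + 2217) = -9295/3605 = -9295*1/3605 = -1859/721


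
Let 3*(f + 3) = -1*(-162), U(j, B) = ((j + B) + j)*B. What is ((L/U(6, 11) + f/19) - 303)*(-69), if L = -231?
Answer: 394911/19 ≈ 20785.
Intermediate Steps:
U(j, B) = B*(B + 2*j) (U(j, B) = ((B + j) + j)*B = (B + 2*j)*B = B*(B + 2*j))
f = 51 (f = -3 + (-1*(-162))/3 = -3 + (1/3)*162 = -3 + 54 = 51)
((L/U(6, 11) + f/19) - 303)*(-69) = ((-231*1/(11*(11 + 2*6)) + 51/19) - 303)*(-69) = ((-231*1/(11*(11 + 12)) + 51*(1/19)) - 303)*(-69) = ((-231/(11*23) + 51/19) - 303)*(-69) = ((-231/253 + 51/19) - 303)*(-69) = ((-231*1/253 + 51/19) - 303)*(-69) = ((-21/23 + 51/19) - 303)*(-69) = (774/437 - 303)*(-69) = -131637/437*(-69) = 394911/19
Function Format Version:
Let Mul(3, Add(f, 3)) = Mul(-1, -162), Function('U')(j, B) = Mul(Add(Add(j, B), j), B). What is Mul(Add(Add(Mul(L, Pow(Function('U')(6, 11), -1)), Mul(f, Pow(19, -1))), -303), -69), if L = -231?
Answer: Rational(394911, 19) ≈ 20785.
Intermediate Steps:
Function('U')(j, B) = Mul(B, Add(B, Mul(2, j))) (Function('U')(j, B) = Mul(Add(Add(B, j), j), B) = Mul(Add(B, Mul(2, j)), B) = Mul(B, Add(B, Mul(2, j))))
f = 51 (f = Add(-3, Mul(Rational(1, 3), Mul(-1, -162))) = Add(-3, Mul(Rational(1, 3), 162)) = Add(-3, 54) = 51)
Mul(Add(Add(Mul(L, Pow(Function('U')(6, 11), -1)), Mul(f, Pow(19, -1))), -303), -69) = Mul(Add(Add(Mul(-231, Pow(Mul(11, Add(11, Mul(2, 6))), -1)), Mul(51, Pow(19, -1))), -303), -69) = Mul(Add(Add(Mul(-231, Pow(Mul(11, Add(11, 12)), -1)), Mul(51, Rational(1, 19))), -303), -69) = Mul(Add(Add(Mul(-231, Pow(Mul(11, 23), -1)), Rational(51, 19)), -303), -69) = Mul(Add(Add(Mul(-231, Pow(253, -1)), Rational(51, 19)), -303), -69) = Mul(Add(Add(Mul(-231, Rational(1, 253)), Rational(51, 19)), -303), -69) = Mul(Add(Add(Rational(-21, 23), Rational(51, 19)), -303), -69) = Mul(Add(Rational(774, 437), -303), -69) = Mul(Rational(-131637, 437), -69) = Rational(394911, 19)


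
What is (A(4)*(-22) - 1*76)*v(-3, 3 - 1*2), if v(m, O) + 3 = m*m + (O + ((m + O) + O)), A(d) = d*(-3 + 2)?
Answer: 72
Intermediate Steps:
A(d) = -d (A(d) = d*(-1) = -d)
v(m, O) = -3 + m + m² + 3*O (v(m, O) = -3 + (m*m + (O + ((m + O) + O))) = -3 + (m² + (O + ((O + m) + O))) = -3 + (m² + (O + (m + 2*O))) = -3 + (m² + (m + 3*O)) = -3 + (m + m² + 3*O) = -3 + m + m² + 3*O)
(A(4)*(-22) - 1*76)*v(-3, 3 - 1*2) = (-1*4*(-22) - 1*76)*(-3 - 3 + (-3)² + 3*(3 - 1*2)) = (-4*(-22) - 76)*(-3 - 3 + 9 + 3*(3 - 2)) = (88 - 76)*(-3 - 3 + 9 + 3*1) = 12*(-3 - 3 + 9 + 3) = 12*6 = 72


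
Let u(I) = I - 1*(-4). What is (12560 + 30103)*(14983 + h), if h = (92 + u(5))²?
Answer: 1074424992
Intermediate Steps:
u(I) = 4 + I (u(I) = I + 4 = 4 + I)
h = 10201 (h = (92 + (4 + 5))² = (92 + 9)² = 101² = 10201)
(12560 + 30103)*(14983 + h) = (12560 + 30103)*(14983 + 10201) = 42663*25184 = 1074424992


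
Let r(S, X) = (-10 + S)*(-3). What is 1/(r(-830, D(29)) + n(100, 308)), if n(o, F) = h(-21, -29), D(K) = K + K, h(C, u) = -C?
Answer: 1/2541 ≈ 0.00039355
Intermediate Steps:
D(K) = 2*K
n(o, F) = 21 (n(o, F) = -1*(-21) = 21)
r(S, X) = 30 - 3*S
1/(r(-830, D(29)) + n(100, 308)) = 1/((30 - 3*(-830)) + 21) = 1/((30 + 2490) + 21) = 1/(2520 + 21) = 1/2541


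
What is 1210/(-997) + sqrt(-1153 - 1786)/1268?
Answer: -1210/997 + I*sqrt(2939)/1268 ≈ -1.2136 + 0.042754*I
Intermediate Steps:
1210/(-997) + sqrt(-1153 - 1786)/1268 = 1210*(-1/997) + sqrt(-2939)*(1/1268) = -1210/997 + (I*sqrt(2939))*(1/1268) = -1210/997 + I*sqrt(2939)/1268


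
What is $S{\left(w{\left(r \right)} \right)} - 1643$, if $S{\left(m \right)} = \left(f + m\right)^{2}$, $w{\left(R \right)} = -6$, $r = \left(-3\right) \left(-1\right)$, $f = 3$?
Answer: $-1634$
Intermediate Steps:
$r = 3$
$S{\left(m \right)} = \left(3 + m\right)^{2}$
$S{\left(w{\left(r \right)} \right)} - 1643 = \left(3 - 6\right)^{2} - 1643 = \left(-3\right)^{2} - 1643 = 9 - 1643 = -1634$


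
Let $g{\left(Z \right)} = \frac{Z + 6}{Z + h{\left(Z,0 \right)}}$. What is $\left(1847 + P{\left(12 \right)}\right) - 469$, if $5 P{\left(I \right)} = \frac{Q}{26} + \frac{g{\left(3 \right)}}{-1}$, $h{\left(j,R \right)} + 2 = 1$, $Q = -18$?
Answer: $\frac{35801}{26} \approx 1377.0$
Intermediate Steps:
$h{\left(j,R \right)} = -1$ ($h{\left(j,R \right)} = -2 + 1 = -1$)
$g{\left(Z \right)} = \frac{6 + Z}{-1 + Z}$ ($g{\left(Z \right)} = \frac{Z + 6}{Z - 1} = \frac{6 + Z}{-1 + Z}$)
$P{\left(I \right)} = - \frac{27}{26}$ ($P{\left(I \right)} = \frac{- \frac{18}{26} + \frac{\frac{1}{-1 + 3} \left(6 + 3\right)}{-1}}{5} = \frac{\left(-18\right) \frac{1}{26} + \frac{1}{2} \cdot 9 \left(-1\right)}{5} = \frac{- \frac{9}{13} + \frac{1}{2} \cdot 9 \left(-1\right)}{5} = \frac{- \frac{9}{13} + \frac{9}{2} \left(-1\right)}{5} = \frac{- \frac{9}{13} - \frac{9}{2}}{5} = \frac{1}{5} \left(- \frac{135}{26}\right) = - \frac{27}{26}$)
$\left(1847 + P{\left(12 \right)}\right) - 469 = \left(1847 - \frac{27}{26}\right) - 469 = \frac{47995}{26} + \left(-1632 + 1163\right) = \frac{47995}{26} - 469 = \frac{35801}{26}$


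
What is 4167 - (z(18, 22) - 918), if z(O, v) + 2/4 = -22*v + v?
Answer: 11095/2 ≈ 5547.5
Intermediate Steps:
z(O, v) = -½ - 21*v (z(O, v) = -½ + (-22*v + v) = -½ - 21*v)
4167 - (z(18, 22) - 918) = 4167 - ((-½ - 21*22) - 918) = 4167 - ((-½ - 462) - 918) = 4167 - (-925/2 - 918) = 4167 - 1*(-2761/2) = 4167 + 2761/2 = 11095/2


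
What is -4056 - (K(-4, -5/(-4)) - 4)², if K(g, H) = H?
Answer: -65017/16 ≈ -4063.6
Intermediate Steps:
-4056 - (K(-4, -5/(-4)) - 4)² = -4056 - (-5/(-4) - 4)² = -4056 - (-5*(-¼) - 4)² = -4056 - (5/4 - 4)² = -4056 - (-11/4)² = -4056 - 1*121/16 = -4056 - 121/16 = -65017/16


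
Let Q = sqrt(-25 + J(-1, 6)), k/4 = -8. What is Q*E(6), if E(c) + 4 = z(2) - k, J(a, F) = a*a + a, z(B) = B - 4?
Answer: 130*I ≈ 130.0*I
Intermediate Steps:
k = -32 (k = 4*(-8) = -32)
z(B) = -4 + B
J(a, F) = a + a**2 (J(a, F) = a**2 + a = a + a**2)
E(c) = 26 (E(c) = -4 + ((-4 + 2) - 1*(-32)) = -4 + (-2 + 32) = -4 + 30 = 26)
Q = 5*I (Q = sqrt(-25 - (1 - 1)) = sqrt(-25 - 1*0) = sqrt(-25 + 0) = sqrt(-25) = 5*I ≈ 5.0*I)
Q*E(6) = (5*I)*26 = 130*I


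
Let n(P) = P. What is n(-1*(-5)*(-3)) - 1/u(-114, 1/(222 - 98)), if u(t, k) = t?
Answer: -1709/114 ≈ -14.991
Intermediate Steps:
n(-1*(-5)*(-3)) - 1/u(-114, 1/(222 - 98)) = -1*(-5)*(-3) - 1/(-114) = 5*(-3) - 1*(-1/114) = -15 + 1/114 = -1709/114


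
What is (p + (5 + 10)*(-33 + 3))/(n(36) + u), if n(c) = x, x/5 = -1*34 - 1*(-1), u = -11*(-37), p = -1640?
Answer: -95/11 ≈ -8.6364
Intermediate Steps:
u = 407
x = -165 (x = 5*(-1*34 - 1*(-1)) = 5*(-34 + 1) = 5*(-33) = -165)
n(c) = -165
(p + (5 + 10)*(-33 + 3))/(n(36) + u) = (-1640 + (5 + 10)*(-33 + 3))/(-165 + 407) = (-1640 + 15*(-30))/242 = (-1640 - 450)*(1/242) = -2090*1/242 = -95/11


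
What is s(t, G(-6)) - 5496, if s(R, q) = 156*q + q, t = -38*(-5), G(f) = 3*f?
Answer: -8322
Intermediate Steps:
t = 190
s(R, q) = 157*q
s(t, G(-6)) - 5496 = 157*(3*(-6)) - 5496 = 157*(-18) - 5496 = -2826 - 5496 = -8322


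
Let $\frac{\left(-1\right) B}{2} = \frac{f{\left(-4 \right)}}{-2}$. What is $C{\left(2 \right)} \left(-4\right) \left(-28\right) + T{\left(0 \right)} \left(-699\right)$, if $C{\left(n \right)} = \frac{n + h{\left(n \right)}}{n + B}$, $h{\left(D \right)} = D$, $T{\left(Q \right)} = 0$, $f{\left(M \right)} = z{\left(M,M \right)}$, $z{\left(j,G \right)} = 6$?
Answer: $56$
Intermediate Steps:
$f{\left(M \right)} = 6$
$B = 6$ ($B = - 2 \frac{6}{-2} = - 2 \cdot 6 \left(- \frac{1}{2}\right) = \left(-2\right) \left(-3\right) = 6$)
$C{\left(n \right)} = \frac{2 n}{6 + n}$ ($C{\left(n \right)} = \frac{n + n}{n + 6} = \frac{2 n}{6 + n}$)
$C{\left(2 \right)} \left(-4\right) \left(-28\right) + T{\left(0 \right)} \left(-699\right) = 2 \cdot 2 \frac{1}{6 + 2} \left(-4\right) \left(-28\right) + 0 \left(-699\right) = 2 \cdot 2 \cdot \frac{1}{8} \left(-4\right) \left(-28\right) + 0 = \frac{1}{2} \left(-4\right) \left(-28\right) + 0 = \left(-2\right) \left(-28\right) + 0 = 56 + 0 = 56$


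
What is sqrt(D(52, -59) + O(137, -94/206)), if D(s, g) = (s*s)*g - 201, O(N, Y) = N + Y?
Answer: I*sqrt(1693201241)/103 ≈ 399.5*I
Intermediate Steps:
D(s, g) = -201 + g*s**2 (D(s, g) = s**2*g - 201 = g*s**2 - 201 = -201 + g*s**2)
sqrt(D(52, -59) + O(137, -94/206)) = sqrt((-201 - 59*52**2) + (137 - 94/206)) = sqrt((-201 - 59*2704) + (137 - 94*1/206)) = sqrt((-201 - 159536) + (137 - 47/103)) = sqrt(-159737 + 14064/103) = sqrt(-16438847/103) = I*sqrt(1693201241)/103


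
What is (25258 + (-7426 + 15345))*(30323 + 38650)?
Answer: 2288317221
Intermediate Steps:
(25258 + (-7426 + 15345))*(30323 + 38650) = (25258 + 7919)*68973 = 33177*68973 = 2288317221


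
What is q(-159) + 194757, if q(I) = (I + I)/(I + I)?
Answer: 194758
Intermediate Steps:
q(I) = 1 (q(I) = (2*I)/((2*I)) = (2*I)*(1/(2*I)) = 1)
q(-159) + 194757 = 1 + 194757 = 194758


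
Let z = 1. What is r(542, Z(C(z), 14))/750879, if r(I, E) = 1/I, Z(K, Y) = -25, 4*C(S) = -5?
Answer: 1/406976418 ≈ 2.4571e-9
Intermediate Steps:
C(S) = -5/4 (C(S) = (¼)*(-5) = -5/4)
r(542, Z(C(z), 14))/750879 = 1/(542*750879) = (1/542)*(1/750879) = 1/406976418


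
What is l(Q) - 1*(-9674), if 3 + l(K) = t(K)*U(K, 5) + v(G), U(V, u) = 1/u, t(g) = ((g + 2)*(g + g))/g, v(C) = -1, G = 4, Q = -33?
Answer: 48288/5 ≈ 9657.6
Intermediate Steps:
t(g) = 4 + 2*g (t(g) = ((2 + g)*(2*g))/g = (2*g*(2 + g))/g = 4 + 2*g)
l(K) = -16/5 + 2*K/5 (l(K) = -3 + ((4 + 2*K)/5 - 1) = -3 + ((4 + 2*K)*(1/5) - 1) = -3 + ((4/5 + 2*K/5) - 1) = -3 + (-1/5 + 2*K/5) = -16/5 + 2*K/5)
l(Q) - 1*(-9674) = (-16/5 + (2/5)*(-33)) - 1*(-9674) = (-16/5 - 66/5) + 9674 = -82/5 + 9674 = 48288/5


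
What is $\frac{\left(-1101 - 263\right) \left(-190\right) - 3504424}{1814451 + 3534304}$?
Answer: $- \frac{3245264}{5348755} \approx -0.60673$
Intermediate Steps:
$\frac{\left(-1101 - 263\right) \left(-190\right) - 3504424}{1814451 + 3534304} = \frac{\left(-1364\right) \left(-190\right) - 3504424}{5348755} = \left(259160 - 3504424\right) \frac{1}{5348755} = \left(-3245264\right) \frac{1}{5348755} = - \frac{3245264}{5348755}$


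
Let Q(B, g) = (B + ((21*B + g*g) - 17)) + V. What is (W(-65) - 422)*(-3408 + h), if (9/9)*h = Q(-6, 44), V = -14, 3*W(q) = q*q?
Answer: -1612655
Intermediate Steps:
W(q) = q²/3 (W(q) = (q*q)/3 = q²/3)
Q(B, g) = -31 + g² + 22*B (Q(B, g) = (B + ((21*B + g*g) - 17)) - 14 = (B + ((21*B + g²) - 17)) - 14 = (B + ((g² + 21*B) - 17)) - 14 = (B + (-17 + g² + 21*B)) - 14 = (-17 + g² + 22*B) - 14 = -31 + g² + 22*B)
h = 1773 (h = -31 + 44² + 22*(-6) = -31 + 1936 - 132 = 1773)
(W(-65) - 422)*(-3408 + h) = ((⅓)*(-65)² - 422)*(-3408 + 1773) = ((⅓)*4225 - 422)*(-1635) = (4225/3 - 422)*(-1635) = (2959/3)*(-1635) = -1612655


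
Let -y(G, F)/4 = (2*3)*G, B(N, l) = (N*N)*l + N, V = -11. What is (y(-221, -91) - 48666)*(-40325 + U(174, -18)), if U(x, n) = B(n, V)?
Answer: 1903895334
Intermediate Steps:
B(N, l) = N + l*N**2 (B(N, l) = N**2*l + N = l*N**2 + N = N + l*N**2)
U(x, n) = n*(1 - 11*n) (U(x, n) = n*(1 + n*(-11)) = n*(1 - 11*n))
y(G, F) = -24*G (y(G, F) = -4*2*3*G = -24*G)
(y(-221, -91) - 48666)*(-40325 + U(174, -18)) = (-24*(-221) - 48666)*(-40325 - 18*(1 - 11*(-18))) = (5304 - 48666)*(-40325 - 18*(1 + 198)) = -43362*(-40325 - 18*199) = -43362*(-40325 - 3582) = -43362*(-43907) = 1903895334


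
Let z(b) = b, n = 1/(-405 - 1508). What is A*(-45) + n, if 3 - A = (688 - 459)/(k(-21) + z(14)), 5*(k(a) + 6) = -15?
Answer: 3684437/1913 ≈ 1926.0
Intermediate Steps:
n = -1/1913 (n = 1/(-1913) = -1/1913 ≈ -0.00052274)
k(a) = -9 (k(a) = -6 + (1/5)*(-15) = -6 - 3 = -9)
A = -214/5 (A = 3 - (688 - 459)/(-9 + 14) = 3 - 229/5 = -214/5 ≈ -42.800)
A*(-45) + n = -214/5*(-45) - 1/1913 = 1926 - 1/1913 = 3684437/1913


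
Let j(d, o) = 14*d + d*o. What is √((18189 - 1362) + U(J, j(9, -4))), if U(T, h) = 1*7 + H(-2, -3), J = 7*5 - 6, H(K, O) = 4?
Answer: √16838 ≈ 129.76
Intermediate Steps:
J = 29 (J = 35 - 6 = 29)
U(T, h) = 11 (U(T, h) = 1*7 + 4 = 7 + 4 = 11)
√((18189 - 1362) + U(J, j(9, -4))) = √((18189 - 1362) + 11) = √(16827 + 11) = √16838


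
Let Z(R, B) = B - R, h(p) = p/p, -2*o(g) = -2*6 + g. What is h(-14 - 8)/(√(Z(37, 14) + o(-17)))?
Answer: -I*√34/17 ≈ -0.343*I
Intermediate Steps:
o(g) = 6 - g/2 (o(g) = -(-2*6 + g)/2 = -(-12 + g)/2 = 6 - g/2)
h(p) = 1
h(-14 - 8)/(√(Z(37, 14) + o(-17))) = 1/√((14 - 1*37) + (6 - ½*(-17))) = 1/√((14 - 37) + (6 + 17/2)) = 1/√(-23 + 29/2) = 1/√(-17/2) = 1/(I*√34/2) = 1*(-I*√34/17) = -I*√34/17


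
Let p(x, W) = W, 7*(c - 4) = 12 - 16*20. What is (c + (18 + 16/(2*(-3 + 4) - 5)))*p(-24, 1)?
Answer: -82/3 ≈ -27.333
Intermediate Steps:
c = -40 (c = 4 + (12 - 16*20)/7 = 4 + (12 - 320)/7 = 4 + (⅐)*(-308) = 4 - 44 = -40)
(c + (18 + 16/(2*(-3 + 4) - 5)))*p(-24, 1) = (-40 + (18 + 16/(2*(-3 + 4) - 5)))*1 = (-40 + (18 + 16/(2*1 - 5)))*1 = (-40 + (18 + 16/(2 - 5)))*1 = (-40 + (18 + 16/(-3)))*1 = (-40 + (18 + 16*(-⅓)))*1 = (-40 + (18 - 16/3))*1 = (-40 + 38/3)*1 = -82/3*1 = -82/3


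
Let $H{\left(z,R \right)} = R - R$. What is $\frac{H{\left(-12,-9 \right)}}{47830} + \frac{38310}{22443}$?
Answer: $\frac{12770}{7481} \approx 1.707$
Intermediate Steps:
$H{\left(z,R \right)} = 0$
$\frac{H{\left(-12,-9 \right)}}{47830} + \frac{38310}{22443} = \frac{0}{47830} + \frac{38310}{22443} = 0 \cdot \frac{1}{47830} + 38310 \cdot \frac{1}{22443} = 0 + \frac{12770}{7481} = \frac{12770}{7481}$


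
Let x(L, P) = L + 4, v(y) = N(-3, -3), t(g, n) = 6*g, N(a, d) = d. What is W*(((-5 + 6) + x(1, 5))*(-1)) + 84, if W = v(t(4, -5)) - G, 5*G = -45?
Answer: 48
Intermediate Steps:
v(y) = -3
x(L, P) = 4 + L
G = -9 (G = (⅕)*(-45) = -9)
W = 6 (W = -3 - 1*(-9) = -3 + 9 = 6)
W*(((-5 + 6) + x(1, 5))*(-1)) + 84 = 6*(((-5 + 6) + (4 + 1))*(-1)) + 84 = 6*((1 + 5)*(-1)) + 84 = 6*(6*(-1)) + 84 = 6*(-6) + 84 = -36 + 84 = 48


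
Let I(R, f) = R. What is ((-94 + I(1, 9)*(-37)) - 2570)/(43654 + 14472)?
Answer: -2701/58126 ≈ -0.046468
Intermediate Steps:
((-94 + I(1, 9)*(-37)) - 2570)/(43654 + 14472) = ((-94 + 1*(-37)) - 2570)/(43654 + 14472) = ((-94 - 37) - 2570)/58126 = (-131 - 2570)*(1/58126) = -2701*1/58126 = -2701/58126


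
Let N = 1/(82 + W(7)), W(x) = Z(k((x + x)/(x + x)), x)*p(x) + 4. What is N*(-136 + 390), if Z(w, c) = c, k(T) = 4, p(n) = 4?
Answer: 127/57 ≈ 2.2281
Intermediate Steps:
W(x) = 4 + 4*x (W(x) = x*4 + 4 = 4*x + 4 = 4 + 4*x)
N = 1/114 (N = 1/(82 + (4 + 4*7)) = 1/(82 + (4 + 28)) = 1/(82 + 32) = 1/114 ≈ 0.0087719)
N*(-136 + 390) = (-136 + 390)/114 = (1/114)*254 = 127/57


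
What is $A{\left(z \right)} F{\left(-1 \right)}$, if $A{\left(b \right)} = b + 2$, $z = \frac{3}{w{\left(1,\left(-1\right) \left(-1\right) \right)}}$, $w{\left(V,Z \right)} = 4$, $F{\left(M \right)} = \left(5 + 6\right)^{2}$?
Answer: $\frac{1331}{4} \approx 332.75$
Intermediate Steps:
$F{\left(M \right)} = 121$ ($F{\left(M \right)} = 11^{2} = 121$)
$z = \frac{3}{4} \approx 0.75$
$A{\left(b \right)} = 2 + b$
$A{\left(z \right)} F{\left(-1 \right)} = \left(2 + \frac{3}{4}\right) 121 = \frac{11}{4} \cdot 121 = \frac{1331}{4}$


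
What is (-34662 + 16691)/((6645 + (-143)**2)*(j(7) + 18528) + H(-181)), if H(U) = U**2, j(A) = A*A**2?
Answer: -17971/511323635 ≈ -3.5146e-5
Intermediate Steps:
j(A) = A**3
(-34662 + 16691)/((6645 + (-143)**2)*(j(7) + 18528) + H(-181)) = (-34662 + 16691)/((6645 + (-143)**2)*(7**3 + 18528) + (-181)**2) = -17971/((6645 + 20449)*(343 + 18528) + 32761) = -17971/(27094*18871 + 32761) = -17971/(511290874 + 32761) = -17971/511323635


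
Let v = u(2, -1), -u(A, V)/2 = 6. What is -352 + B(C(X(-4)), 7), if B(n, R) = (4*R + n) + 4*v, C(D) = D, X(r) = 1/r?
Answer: -1489/4 ≈ -372.25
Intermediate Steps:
u(A, V) = -12 (u(A, V) = -2*6 = -12)
v = -12
B(n, R) = -48 + n + 4*R (B(n, R) = (4*R + n) + 4*(-12) = (n + 4*R) - 48 = -48 + n + 4*R)
-352 + B(C(X(-4)), 7) = -352 + (-48 + 1/(-4) + 4*7) = -352 + (-48 - ¼ + 28) = -352 - 81/4 = -1489/4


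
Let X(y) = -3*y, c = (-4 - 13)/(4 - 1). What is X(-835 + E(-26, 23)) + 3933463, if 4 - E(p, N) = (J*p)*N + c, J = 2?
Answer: 3932351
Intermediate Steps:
c = -17/3 ≈ -5.6667
E(p, N) = 29/3 - 2*N*p (E(p, N) = 4 - ((2*p)*N - 17/3) = 4 - (2*N*p - 17/3) = 4 - (-17/3 + 2*N*p) = 4 + (17/3 - 2*N*p) = 29/3 - 2*N*p)
X(-835 + E(-26, 23)) + 3933463 = -3*(-835 + (29/3 - 2*23*(-26))) + 3933463 = -3*(-835 + (29/3 + 1196)) + 3933463 = -3*(-835 + 3617/3) + 3933463 = -3*1112/3 + 3933463 = -1112 + 3933463 = 3932351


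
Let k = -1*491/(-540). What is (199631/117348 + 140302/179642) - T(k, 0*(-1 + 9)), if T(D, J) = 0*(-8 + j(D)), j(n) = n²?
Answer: 26163135599/10540314708 ≈ 2.4822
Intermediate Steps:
k = 491/540 (k = -491*(-1/540) = 491/540 ≈ 0.90926)
T(D, J) = 0 (T(D, J) = 0*(-8 + D²) = 0)
(199631/117348 + 140302/179642) - T(k, 0*(-1 + 9)) = (199631/117348 + 140302/179642) - 1*0 = (199631*(1/117348) + 140302*(1/179642)) + 0 = (199631/117348 + 70151/89821) + 0 = 26163135599/10540314708 + 0 = 26163135599/10540314708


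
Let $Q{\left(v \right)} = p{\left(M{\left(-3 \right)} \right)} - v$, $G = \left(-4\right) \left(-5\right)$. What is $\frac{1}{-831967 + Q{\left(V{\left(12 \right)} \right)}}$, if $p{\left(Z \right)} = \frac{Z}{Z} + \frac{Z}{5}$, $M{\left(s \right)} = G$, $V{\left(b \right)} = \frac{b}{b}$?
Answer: $- \frac{1}{831963} \approx -1.202 \cdot 10^{-6}$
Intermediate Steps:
$V{\left(b \right)} = 1$
$G = 20$
$M{\left(s \right)} = 20$
$p{\left(Z \right)} = 1 + \frac{Z}{5}$ ($p{\left(Z \right)} = 1 + Z \frac{1}{5} = 1 + \frac{Z}{5}$)
$Q{\left(v \right)} = 5 - v$ ($Q{\left(v \right)} = \left(1 + \frac{1}{5} \cdot 20\right) - v = \left(1 + 4\right) - v = 5 - v$)
$\frac{1}{-831967 + Q{\left(V{\left(12 \right)} \right)}} = \frac{1}{-831967 + \left(5 - 1\right)} = \frac{1}{-831967 + 4} = \frac{1}{-831963} = - \frac{1}{831963}$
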